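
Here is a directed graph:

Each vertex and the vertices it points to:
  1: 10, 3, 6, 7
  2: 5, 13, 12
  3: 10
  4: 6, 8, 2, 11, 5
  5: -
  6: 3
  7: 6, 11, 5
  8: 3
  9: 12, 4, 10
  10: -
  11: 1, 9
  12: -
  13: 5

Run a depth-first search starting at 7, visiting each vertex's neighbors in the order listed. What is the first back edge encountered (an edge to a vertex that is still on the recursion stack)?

DFS from 7 (visiting each vertex's neighbors in the order listed); mark gray on enter, black on exit:
7 gray
  6 gray
    3 gray
      10 gray
      10 black
    3 black
  6 black
  11 gray
    1 gray
      1→10: 10 black — skip
      1→3: 3 black — skip
      1→6: 6 black — skip
      1→7: 7 is gray → back edge
First back edge: 1 → 7.

1→7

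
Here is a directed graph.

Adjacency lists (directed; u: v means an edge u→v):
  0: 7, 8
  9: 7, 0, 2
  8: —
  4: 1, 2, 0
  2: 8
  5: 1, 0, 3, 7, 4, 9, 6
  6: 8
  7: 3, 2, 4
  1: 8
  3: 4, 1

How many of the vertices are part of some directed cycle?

A vertex is on a directed cycle iff it belongs to a strongly connected component of size ≥ 2 (or has a self-loop).
The vertices on cycles are {0, 3, 4, 7} — 4 in total.

4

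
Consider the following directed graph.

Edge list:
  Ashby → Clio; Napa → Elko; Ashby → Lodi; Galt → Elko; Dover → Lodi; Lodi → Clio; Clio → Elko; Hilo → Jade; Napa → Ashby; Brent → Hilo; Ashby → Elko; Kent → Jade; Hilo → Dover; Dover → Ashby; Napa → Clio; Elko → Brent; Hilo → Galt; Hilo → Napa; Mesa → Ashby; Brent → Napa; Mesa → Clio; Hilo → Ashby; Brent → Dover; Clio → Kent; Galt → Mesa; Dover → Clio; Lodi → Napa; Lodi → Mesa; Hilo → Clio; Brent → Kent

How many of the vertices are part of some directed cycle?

A vertex is on a directed cycle iff it belongs to a strongly connected component of size ≥ 2 (or has a self-loop).
The vertices on cycles are {Clio, Elko, Galt, Hilo, Lodi, Mesa, Napa, Ashby, Brent, Dover} — 10 in total.

10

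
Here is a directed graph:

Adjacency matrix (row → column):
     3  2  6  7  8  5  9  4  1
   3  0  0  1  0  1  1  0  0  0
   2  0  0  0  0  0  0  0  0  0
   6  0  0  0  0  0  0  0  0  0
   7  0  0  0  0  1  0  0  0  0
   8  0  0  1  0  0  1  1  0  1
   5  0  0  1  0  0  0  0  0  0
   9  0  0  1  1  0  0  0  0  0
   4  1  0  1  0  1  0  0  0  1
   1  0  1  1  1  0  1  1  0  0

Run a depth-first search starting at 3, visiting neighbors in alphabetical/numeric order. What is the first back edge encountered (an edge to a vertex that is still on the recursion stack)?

7→8

DFS from 3 (visiting neighbors in alphabetical/numeric order); mark gray on enter, black on exit:
3 gray
  5 gray
    6 gray
    6 black
  5 black
  3→6: 6 black — skip
  8 gray
    1 gray
      2 gray
      2 black
      1→5: 5 black — skip
      1→6: 6 black — skip
      7 gray
        7→8: 8 is gray → back edge
First back edge: 7 → 8.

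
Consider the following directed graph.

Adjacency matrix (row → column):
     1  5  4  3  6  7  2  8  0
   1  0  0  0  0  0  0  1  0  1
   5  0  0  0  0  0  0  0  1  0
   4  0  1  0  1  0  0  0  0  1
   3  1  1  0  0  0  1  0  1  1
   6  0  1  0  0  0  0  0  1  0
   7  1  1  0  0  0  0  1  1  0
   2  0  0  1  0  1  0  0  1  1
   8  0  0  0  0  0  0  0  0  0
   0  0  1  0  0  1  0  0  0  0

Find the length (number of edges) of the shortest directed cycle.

4

For each vertex v, BFS finds the shortest path from v back to v.
The shortest such closed walk is 7 → 2 → 4 → 3 → 7, length 4.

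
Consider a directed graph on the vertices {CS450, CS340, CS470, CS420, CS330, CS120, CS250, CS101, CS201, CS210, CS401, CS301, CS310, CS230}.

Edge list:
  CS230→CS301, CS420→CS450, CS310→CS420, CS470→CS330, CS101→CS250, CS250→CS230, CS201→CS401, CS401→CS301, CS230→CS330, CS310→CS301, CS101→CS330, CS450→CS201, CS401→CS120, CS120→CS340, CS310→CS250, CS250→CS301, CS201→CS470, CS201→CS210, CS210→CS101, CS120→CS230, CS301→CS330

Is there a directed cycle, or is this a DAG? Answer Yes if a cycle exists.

No

DFS with white/gray/black marking, starting from CS210:
CS210 gray
  CS101 gray
    CS330 gray
    CS330 black
    CS250 gray
      CS301 gray
        CS301→CS330: CS330 black — skip
      CS301 black
      CS230 gray
        CS230→CS330: CS330 black — skip
        CS230→CS301: CS301 black — skip
      CS230 black
    CS250 black
  CS101 black
CS210 black
CS450 gray
  CS201 gray
    CS470 gray
      CS470→CS330: CS330 black — skip
    CS470 black
    CS201→CS210: CS210 black — skip
    CS401 gray
      CS401→CS301: CS301 black — skip
      CS120 gray
        CS340 gray
        CS340 black
        CS120→CS230: CS230 black — skip
      CS120 black
    CS401 black
  CS201 black
CS450 black
CS420 gray
  CS420→CS450: CS450 black — skip
CS420 black
CS310 gray
  CS310→CS250: CS250 black — skip
  CS310→CS301: CS301 black — skip
  CS310→CS420: CS420 black — skip
CS310 black
Every edge goes to a white or black vertex — no back edge, so the graph is acyclic.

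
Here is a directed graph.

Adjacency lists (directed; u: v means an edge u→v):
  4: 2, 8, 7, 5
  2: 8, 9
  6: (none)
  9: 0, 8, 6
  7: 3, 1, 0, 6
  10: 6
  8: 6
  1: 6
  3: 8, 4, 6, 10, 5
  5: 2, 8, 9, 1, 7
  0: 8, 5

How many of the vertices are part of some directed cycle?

7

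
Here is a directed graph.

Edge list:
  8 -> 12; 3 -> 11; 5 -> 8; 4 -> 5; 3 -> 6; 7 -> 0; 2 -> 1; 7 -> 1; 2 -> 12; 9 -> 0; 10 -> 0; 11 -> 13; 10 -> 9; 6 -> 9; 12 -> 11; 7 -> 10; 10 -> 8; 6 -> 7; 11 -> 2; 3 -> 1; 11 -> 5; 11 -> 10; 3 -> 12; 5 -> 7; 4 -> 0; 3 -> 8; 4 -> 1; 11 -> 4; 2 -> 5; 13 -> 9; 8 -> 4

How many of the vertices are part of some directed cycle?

8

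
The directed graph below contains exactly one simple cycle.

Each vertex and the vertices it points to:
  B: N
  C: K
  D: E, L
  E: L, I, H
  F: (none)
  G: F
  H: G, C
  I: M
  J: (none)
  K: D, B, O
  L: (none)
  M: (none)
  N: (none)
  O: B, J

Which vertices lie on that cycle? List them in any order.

DFS with gray/black marking from E:
E gray
  L gray
  L black
  I gray
    M gray
    M black
  I black
  H gray
    G gray
      F gray
      F black
    G black
    C gray
      K gray
        D gray
          D→E: E is gray → back edge
Back edge closes the cycle E → H → C → K → D → E; its vertices are {C, D, E, H, K}.

C, D, E, H, K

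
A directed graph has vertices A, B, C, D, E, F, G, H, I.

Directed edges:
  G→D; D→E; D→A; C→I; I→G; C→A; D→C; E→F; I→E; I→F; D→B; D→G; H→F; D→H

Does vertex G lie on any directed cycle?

G is on a cycle iff G can reach itself via ≥1 edge.
G → D → G — yes.

Yes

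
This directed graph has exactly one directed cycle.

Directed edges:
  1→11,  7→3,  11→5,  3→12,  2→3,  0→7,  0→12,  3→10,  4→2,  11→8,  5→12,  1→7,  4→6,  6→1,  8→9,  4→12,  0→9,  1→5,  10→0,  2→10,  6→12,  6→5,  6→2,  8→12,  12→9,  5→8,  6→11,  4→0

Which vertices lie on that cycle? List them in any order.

0, 3, 7, 10

DFS with gray/black marking from 0:
0 gray
  12 gray
    9 gray
    9 black
  12 black
  7 gray
    3 gray
      3→12: 12 black — skip
      10 gray
        10→0: 0 is gray → back edge
Back edge closes the cycle 0 → 7 → 3 → 10 → 0; its vertices are {0, 3, 7, 10}.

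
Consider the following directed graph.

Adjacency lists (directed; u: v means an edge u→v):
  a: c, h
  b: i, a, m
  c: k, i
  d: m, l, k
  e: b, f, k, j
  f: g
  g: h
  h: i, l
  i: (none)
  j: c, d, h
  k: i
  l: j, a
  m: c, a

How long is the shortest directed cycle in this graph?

3

For each vertex v, BFS finds the shortest path from v back to v.
The shortest such closed walk is j → d → l → j, length 3.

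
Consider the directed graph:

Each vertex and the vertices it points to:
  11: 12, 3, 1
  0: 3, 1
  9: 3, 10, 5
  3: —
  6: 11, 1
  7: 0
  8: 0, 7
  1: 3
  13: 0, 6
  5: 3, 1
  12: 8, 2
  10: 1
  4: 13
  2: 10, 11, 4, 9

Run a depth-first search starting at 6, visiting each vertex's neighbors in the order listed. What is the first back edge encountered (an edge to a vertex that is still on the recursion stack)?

2->11

DFS from 6 (visiting each vertex's neighbors in the order listed); mark gray on enter, black on exit:
6 gray
  11 gray
    12 gray
      8 gray
        0 gray
          3 gray
          3 black
          1 gray
            1→3: 3 black — skip
          1 black
        0 black
        7 gray
          7→0: 0 black — skip
        7 black
      8 black
      2 gray
        10 gray
          10→1: 1 black — skip
        10 black
        2→11: 11 is gray → back edge
First back edge: 2 → 11.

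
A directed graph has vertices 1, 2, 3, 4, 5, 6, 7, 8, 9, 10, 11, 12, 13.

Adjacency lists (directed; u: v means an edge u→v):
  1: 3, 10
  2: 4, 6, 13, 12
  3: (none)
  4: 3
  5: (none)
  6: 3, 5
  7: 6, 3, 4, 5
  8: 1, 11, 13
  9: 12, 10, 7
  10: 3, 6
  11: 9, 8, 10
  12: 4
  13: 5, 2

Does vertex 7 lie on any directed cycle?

No

7 lies on a cycle iff there is a path from 7 back to itself.
Exploring from 7, it never reaches itself; equivalently, its strongly connected component is a singleton.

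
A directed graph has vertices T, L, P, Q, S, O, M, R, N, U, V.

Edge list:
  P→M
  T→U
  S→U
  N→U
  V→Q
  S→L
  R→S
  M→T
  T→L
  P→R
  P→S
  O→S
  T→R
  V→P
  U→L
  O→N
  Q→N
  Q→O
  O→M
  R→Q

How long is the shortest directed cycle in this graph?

5

For each vertex v, BFS finds the shortest path from v back to v.
The shortest such closed walk is Q → O → M → T → R → Q, length 5.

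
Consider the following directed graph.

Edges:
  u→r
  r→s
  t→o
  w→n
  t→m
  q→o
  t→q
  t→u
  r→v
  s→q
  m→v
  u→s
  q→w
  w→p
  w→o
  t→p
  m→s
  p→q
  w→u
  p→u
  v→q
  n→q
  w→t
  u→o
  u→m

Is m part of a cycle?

m is on a cycle iff m can reach itself via ≥1 edge.
m → s → q → w → t → m — yes.

Yes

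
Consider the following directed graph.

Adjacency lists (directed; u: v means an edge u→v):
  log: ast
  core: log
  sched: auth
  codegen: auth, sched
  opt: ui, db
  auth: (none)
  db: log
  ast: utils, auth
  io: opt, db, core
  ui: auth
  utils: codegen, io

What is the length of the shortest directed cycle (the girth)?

5

For each vertex v, BFS finds the shortest path from v back to v.
The shortest such closed walk is ast → utils → io → core → log → ast, length 5.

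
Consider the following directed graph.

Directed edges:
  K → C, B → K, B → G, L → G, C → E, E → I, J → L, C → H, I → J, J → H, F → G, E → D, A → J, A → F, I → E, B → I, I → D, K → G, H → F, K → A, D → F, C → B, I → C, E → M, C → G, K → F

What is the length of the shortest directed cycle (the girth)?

2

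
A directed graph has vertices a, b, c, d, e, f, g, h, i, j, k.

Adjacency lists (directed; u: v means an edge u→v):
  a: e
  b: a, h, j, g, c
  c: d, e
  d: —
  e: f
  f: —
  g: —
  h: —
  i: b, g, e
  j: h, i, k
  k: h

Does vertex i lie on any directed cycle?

Yes

i is on a cycle iff i can reach itself via ≥1 edge.
i → b → j → i — yes.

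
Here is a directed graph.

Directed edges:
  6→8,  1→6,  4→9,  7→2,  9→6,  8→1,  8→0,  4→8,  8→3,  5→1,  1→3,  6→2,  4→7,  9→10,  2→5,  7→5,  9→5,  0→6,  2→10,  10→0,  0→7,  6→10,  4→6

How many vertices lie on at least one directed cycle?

A vertex is on a directed cycle iff it belongs to a strongly connected component of size ≥ 2 (or has a self-loop).
The vertices on cycles are {0, 1, 2, 5, 6, 7, 8, 10} — 8 in total.

8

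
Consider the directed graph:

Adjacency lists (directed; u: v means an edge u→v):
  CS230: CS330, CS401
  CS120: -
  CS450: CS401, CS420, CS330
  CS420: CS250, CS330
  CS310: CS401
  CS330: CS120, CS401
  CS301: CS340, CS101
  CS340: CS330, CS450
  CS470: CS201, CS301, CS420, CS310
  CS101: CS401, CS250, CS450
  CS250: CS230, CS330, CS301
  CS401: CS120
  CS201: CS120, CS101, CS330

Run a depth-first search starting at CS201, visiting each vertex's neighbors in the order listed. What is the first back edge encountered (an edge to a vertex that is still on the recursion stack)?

DFS from CS201 (visiting each vertex's neighbors in the order listed); mark gray on enter, black on exit:
CS201 gray
  CS120 gray
  CS120 black
  CS101 gray
    CS401 gray
      CS401→CS120: CS120 black — skip
    CS401 black
    CS250 gray
      CS230 gray
        CS330 gray
          CS330→CS120: CS120 black — skip
          CS330→CS401: CS401 black — skip
        CS330 black
        CS230→CS401: CS401 black — skip
      CS230 black
      CS250→CS330: CS330 black — skip
      CS301 gray
        CS340 gray
          CS340→CS330: CS330 black — skip
          CS450 gray
            CS450→CS401: CS401 black — skip
            CS420 gray
              CS420→CS250: CS250 is gray → back edge
First back edge: CS420 → CS250.

CS420→CS250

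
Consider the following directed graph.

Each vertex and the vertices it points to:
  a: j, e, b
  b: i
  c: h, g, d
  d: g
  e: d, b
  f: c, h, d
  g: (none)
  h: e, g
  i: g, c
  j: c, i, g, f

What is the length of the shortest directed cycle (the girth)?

5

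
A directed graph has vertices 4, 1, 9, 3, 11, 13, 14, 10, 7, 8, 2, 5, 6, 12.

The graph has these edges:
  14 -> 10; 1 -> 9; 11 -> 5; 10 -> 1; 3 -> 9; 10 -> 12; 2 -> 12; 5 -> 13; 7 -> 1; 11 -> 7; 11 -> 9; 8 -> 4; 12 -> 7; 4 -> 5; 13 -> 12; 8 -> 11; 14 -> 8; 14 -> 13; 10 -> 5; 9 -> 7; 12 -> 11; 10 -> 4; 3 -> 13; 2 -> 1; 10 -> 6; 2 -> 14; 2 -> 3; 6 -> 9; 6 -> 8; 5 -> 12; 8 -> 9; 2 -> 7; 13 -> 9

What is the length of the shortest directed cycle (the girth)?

3

For each vertex v, BFS finds the shortest path from v back to v.
The shortest such closed walk is 1 → 9 → 7 → 1, length 3.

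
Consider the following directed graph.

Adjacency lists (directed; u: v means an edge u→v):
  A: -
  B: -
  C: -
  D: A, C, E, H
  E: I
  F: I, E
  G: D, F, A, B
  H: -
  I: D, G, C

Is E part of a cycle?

Yes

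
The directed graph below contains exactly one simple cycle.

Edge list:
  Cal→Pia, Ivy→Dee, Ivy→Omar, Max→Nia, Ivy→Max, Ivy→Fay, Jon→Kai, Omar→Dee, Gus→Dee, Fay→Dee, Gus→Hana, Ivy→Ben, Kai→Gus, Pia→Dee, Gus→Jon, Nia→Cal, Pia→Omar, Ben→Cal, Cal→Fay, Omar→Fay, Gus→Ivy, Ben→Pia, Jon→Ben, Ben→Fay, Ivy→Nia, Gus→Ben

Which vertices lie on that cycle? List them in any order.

Gus, Jon, Kai

DFS with gray/black marking from Kai:
Kai gray
  Gus gray
    Ivy gray
      Max gray
        Nia gray
          Cal gray
            Pia gray
              Dee gray
              Dee black
              Omar gray
                Omar→Dee: Dee black — skip
                Fay gray
                  Fay→Dee: Dee black — skip
                Fay black
              Omar black
            Pia black
            Cal→Fay: Fay black — skip
          Cal black
        Nia black
      Max black
      Ivy→Omar: Omar black — skip
      Ben gray
        Ben→Fay: Fay black — skip
        Ben→Cal: Cal black — skip
        Ben→Pia: Pia black — skip
      Ben black
      Ivy→Dee: Dee black — skip
      Ivy→Fay: Fay black — skip
      Ivy→Nia: Nia black — skip
    Ivy black
    Hana gray
    Hana black
    Gus→Dee: Dee black — skip
    Jon gray
      Jon→Kai: Kai is gray → back edge
Back edge closes the cycle Kai → Gus → Jon → Kai; its vertices are {Gus, Jon, Kai}.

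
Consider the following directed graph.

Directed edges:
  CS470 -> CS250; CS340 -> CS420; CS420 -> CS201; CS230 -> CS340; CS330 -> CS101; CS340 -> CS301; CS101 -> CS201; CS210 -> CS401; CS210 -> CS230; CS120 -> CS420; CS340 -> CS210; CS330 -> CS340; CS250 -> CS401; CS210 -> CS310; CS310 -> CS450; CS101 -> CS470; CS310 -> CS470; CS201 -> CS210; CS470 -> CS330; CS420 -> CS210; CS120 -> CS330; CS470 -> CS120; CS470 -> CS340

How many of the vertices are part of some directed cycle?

A vertex is on a directed cycle iff it belongs to a strongly connected component of size ≥ 2 (or has a self-loop).
The vertices on cycles are {CS101, CS120, CS201, CS210, CS230, CS310, CS330, CS340, CS420, CS470} — 10 in total.

10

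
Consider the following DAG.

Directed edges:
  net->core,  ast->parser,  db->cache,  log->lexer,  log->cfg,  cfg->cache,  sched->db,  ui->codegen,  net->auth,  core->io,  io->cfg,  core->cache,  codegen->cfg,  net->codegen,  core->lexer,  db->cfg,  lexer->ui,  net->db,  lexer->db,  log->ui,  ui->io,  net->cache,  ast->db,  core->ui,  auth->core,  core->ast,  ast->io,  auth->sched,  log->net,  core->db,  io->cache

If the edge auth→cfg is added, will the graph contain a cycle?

Adding auth→cfg creates a cycle iff cfg can already reach auth.
Explore from cfg: no path reaches auth. The graph stays acyclic.

No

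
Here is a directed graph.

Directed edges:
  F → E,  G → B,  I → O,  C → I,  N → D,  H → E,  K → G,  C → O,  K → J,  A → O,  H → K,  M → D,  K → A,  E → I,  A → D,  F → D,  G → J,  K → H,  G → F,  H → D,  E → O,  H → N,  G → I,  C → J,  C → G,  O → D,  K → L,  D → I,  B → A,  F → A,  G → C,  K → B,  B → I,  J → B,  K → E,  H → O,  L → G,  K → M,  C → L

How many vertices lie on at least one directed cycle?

8

A vertex is on a directed cycle iff it belongs to a strongly connected component of size ≥ 2 (or has a self-loop).
The vertices on cycles are {C, D, G, H, I, K, L, O} — 8 in total.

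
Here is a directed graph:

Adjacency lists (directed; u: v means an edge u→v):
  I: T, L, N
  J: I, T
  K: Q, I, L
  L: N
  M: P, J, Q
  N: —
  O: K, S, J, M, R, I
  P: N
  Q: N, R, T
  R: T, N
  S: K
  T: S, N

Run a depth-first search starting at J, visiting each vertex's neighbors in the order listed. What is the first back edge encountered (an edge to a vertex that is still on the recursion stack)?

R->T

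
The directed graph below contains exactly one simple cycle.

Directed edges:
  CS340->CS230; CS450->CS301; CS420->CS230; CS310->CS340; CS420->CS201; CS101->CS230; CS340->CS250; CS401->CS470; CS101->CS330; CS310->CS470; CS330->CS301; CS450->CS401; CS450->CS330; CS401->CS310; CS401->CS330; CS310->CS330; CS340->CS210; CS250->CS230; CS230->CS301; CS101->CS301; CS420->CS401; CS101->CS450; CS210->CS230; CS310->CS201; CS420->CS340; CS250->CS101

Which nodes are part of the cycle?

CS101, CS250, CS310, CS340, CS401, CS450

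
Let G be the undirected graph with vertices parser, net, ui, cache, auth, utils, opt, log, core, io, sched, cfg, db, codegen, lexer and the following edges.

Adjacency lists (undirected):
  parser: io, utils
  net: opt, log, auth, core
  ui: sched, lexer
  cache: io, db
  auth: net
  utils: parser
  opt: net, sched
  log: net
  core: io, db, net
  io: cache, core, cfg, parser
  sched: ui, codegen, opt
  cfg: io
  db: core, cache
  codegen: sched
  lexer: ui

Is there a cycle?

DFS, tracking each vertex's parent; an edge to a visited non-parent vertex closes a cycle.
Start from opt:
visit opt (parent –)
  visit net (parent opt)
    net–opt: parent, skip
    visit log (parent net)
      log–net: parent, skip
    visit auth (parent net)
      auth–net: parent, skip
    visit core (parent net)
      visit io (parent core)
        visit cache (parent io)
          cache–io: parent, skip
          visit db (parent cache)
            db–core: core visited and ≠ parent → cycle
Cycle: core – io – cache – db – core.

Yes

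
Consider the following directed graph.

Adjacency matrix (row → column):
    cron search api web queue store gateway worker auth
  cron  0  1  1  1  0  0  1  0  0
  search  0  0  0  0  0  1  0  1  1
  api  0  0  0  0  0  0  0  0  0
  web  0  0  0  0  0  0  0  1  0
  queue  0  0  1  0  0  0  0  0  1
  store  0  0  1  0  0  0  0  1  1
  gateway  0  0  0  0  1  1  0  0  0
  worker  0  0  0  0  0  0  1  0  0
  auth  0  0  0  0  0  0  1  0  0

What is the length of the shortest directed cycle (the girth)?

3

For each vertex v, BFS finds the shortest path from v back to v.
The shortest such closed walk is gateway → queue → auth → gateway, length 3.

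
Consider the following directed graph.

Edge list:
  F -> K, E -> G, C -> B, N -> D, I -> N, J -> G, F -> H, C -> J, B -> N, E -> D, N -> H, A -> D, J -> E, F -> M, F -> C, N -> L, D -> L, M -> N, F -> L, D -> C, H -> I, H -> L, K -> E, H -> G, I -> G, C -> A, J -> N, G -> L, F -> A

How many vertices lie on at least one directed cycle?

9

A vertex is on a directed cycle iff it belongs to a strongly connected component of size ≥ 2 (or has a self-loop).
The vertices on cycles are {A, B, C, D, E, H, I, J, N} — 9 in total.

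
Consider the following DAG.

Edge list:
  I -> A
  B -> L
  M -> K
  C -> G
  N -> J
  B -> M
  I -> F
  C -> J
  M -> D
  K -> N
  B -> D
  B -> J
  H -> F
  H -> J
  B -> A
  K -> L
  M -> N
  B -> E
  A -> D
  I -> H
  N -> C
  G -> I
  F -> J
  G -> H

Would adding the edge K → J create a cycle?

No

Adding K→J creates a cycle iff J can already reach K.
Explore from J: no path reaches K. The graph stays acyclic.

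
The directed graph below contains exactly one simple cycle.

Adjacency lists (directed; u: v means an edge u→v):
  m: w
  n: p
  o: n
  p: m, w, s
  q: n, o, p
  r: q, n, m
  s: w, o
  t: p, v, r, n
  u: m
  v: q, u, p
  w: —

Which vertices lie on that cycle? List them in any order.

n, o, p, s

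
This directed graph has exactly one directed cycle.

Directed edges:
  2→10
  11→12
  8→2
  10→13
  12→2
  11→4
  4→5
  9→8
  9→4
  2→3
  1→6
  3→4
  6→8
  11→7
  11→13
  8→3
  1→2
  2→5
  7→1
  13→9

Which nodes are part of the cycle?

2, 8, 9, 10, 13

DFS with gray/black marking from 13:
13 gray
  9 gray
    8 gray
      3 gray
        4 gray
          5 gray
          5 black
        4 black
      3 black
      2 gray
        2→5: 5 black — skip
        2→3: 3 black — skip
        10 gray
          10→13: 13 is gray → back edge
Back edge closes the cycle 13 → 9 → 8 → 2 → 10 → 13; its vertices are {2, 8, 9, 10, 13}.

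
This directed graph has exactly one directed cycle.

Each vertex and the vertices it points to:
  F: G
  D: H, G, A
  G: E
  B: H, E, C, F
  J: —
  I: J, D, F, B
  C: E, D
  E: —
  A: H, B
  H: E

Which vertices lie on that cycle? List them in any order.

DFS with gray/black marking from B:
B gray
  H gray
    E gray
    E black
  H black
  B→E: E black — skip
  C gray
    C→E: E black — skip
    D gray
      D→H: H black — skip
      G gray
        G→E: E black — skip
      G black
      A gray
        A→H: H black — skip
        A→B: B is gray → back edge
Back edge closes the cycle B → C → D → A → B; its vertices are {A, B, C, D}.

A, B, C, D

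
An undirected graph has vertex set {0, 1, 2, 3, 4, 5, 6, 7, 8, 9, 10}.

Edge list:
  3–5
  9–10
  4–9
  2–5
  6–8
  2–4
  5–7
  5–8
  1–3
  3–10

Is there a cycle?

Yes

DFS, tracking each vertex's parent; an edge to a visited non-parent vertex closes a cycle.
Start from 3:
visit 3 (parent –)
  visit 1 (parent 3)
    1–3: parent, skip
  visit 5 (parent 3)
    visit 2 (parent 5)
      visit 4 (parent 2)
        visit 9 (parent 4)
          9–4: parent, skip
          visit 10 (parent 9)
            10–3: 3 visited and ≠ parent → cycle
Cycle: 3 – 5 – 2 – 4 – 9 – 10 – 3.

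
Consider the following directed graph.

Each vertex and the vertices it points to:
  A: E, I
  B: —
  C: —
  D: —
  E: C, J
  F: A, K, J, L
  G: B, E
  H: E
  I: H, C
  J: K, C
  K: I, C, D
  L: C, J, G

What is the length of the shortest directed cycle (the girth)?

5

For each vertex v, BFS finds the shortest path from v back to v.
The shortest such closed walk is K → I → H → E → J → K, length 5.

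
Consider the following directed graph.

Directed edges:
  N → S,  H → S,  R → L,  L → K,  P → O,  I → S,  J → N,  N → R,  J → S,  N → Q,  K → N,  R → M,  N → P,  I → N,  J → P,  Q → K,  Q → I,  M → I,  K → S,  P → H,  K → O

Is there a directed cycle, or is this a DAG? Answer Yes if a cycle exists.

Yes

DFS with white/gray/black marking, starting from R:
R gray
  L gray
    K gray
      N gray
        P gray
          H gray
            S gray
            S black
          H black
          O gray
          O black
        P black
        N→R: R is gray → back edge
Back edge found, so a cycle exists: R → L → K → N → R.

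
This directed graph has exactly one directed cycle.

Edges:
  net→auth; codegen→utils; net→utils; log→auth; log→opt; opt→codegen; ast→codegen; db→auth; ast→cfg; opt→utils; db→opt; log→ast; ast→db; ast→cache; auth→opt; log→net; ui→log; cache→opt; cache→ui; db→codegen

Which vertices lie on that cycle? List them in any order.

DFS with gray/black marking from log:
log gray
  auth gray
    opt gray
      utils gray
      utils black
      codegen gray
        codegen→utils: utils black — skip
      codegen black
    opt black
  auth black
  net gray
    net→auth: auth black — skip
    net→utils: utils black — skip
  net black
  log→opt: opt black — skip
  ast gray
    cfg gray
    cfg black
    db gray
      db→codegen: codegen black — skip
      db→opt: opt black — skip
      db→auth: auth black — skip
    db black
    ast→codegen: codegen black — skip
    cache gray
      cache→opt: opt black — skip
      ui gray
        ui→log: log is gray → back edge
Back edge closes the cycle log → ast → cache → ui → log; its vertices are {ui, ast, log, cache}.

ui, ast, log, cache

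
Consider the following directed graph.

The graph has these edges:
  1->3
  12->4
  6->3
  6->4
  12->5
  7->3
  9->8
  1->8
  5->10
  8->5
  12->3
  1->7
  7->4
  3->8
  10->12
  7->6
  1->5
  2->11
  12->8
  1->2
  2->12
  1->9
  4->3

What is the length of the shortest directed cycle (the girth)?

3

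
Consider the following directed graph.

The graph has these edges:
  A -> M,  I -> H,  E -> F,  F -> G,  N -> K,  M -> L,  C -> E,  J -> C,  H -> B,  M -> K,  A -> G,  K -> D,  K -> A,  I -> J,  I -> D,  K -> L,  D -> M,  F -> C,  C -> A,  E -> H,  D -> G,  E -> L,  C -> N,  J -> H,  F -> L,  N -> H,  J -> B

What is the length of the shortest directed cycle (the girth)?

For each vertex v, BFS finds the shortest path from v back to v.
The shortest such closed walk is C → E → F → C, length 3.

3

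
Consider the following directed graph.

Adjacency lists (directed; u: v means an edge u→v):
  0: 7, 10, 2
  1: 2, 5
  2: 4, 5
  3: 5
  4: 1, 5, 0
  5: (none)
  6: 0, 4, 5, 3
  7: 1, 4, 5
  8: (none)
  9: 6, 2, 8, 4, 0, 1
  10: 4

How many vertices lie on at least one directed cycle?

6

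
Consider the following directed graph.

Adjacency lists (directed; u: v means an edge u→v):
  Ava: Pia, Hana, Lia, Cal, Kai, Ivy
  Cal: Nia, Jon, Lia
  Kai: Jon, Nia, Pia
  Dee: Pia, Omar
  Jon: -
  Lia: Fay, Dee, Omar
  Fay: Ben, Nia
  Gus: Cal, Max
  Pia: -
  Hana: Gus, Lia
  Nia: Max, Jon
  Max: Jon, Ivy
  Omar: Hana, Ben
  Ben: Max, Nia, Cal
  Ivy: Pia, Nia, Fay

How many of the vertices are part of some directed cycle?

11

A vertex is on a directed cycle iff it belongs to a strongly connected component of size ≥ 2 (or has a self-loop).
The vertices on cycles are {Ben, Cal, Dee, Fay, Gus, Ivy, Lia, Max, Nia, Hana, Omar} — 11 in total.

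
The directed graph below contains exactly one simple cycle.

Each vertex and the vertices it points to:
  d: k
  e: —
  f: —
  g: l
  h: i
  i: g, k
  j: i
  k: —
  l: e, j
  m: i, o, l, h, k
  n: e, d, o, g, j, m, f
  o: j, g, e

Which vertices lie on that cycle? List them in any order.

DFS with gray/black marking from j:
j gray
  i gray
    g gray
      l gray
        e gray
        e black
        l→j: j is gray → back edge
Back edge closes the cycle j → i → g → l → j; its vertices are {g, i, j, l}.

g, i, j, l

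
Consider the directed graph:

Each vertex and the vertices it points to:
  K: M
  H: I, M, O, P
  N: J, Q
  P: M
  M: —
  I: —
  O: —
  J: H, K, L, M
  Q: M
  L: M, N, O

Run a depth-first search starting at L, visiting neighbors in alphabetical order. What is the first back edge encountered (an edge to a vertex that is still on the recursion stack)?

DFS from L (visiting neighbors in alphabetical order); mark gray on enter, black on exit:
L gray
  M gray
  M black
  N gray
    J gray
      H gray
        I gray
        I black
        H→M: M black — skip
        O gray
        O black
        P gray
          P→M: M black — skip
        P black
      H black
      K gray
        K→M: M black — skip
      K black
      J→L: L is gray → back edge
First back edge: J → L.

J→L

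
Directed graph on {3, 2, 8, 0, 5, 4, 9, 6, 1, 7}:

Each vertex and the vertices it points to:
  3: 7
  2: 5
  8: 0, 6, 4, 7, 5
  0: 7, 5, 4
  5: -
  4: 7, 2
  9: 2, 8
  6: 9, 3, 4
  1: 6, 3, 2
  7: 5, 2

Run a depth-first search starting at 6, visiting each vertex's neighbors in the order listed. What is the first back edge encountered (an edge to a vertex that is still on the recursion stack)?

8->6

DFS from 6 (visiting each vertex's neighbors in the order listed); mark gray on enter, black on exit:
6 gray
  9 gray
    2 gray
      5 gray
      5 black
    2 black
    8 gray
      0 gray
        7 gray
          7→5: 5 black — skip
          7→2: 2 black — skip
        7 black
        0→5: 5 black — skip
        4 gray
          4→7: 7 black — skip
          4→2: 2 black — skip
        4 black
      0 black
      8→6: 6 is gray → back edge
First back edge: 8 → 6.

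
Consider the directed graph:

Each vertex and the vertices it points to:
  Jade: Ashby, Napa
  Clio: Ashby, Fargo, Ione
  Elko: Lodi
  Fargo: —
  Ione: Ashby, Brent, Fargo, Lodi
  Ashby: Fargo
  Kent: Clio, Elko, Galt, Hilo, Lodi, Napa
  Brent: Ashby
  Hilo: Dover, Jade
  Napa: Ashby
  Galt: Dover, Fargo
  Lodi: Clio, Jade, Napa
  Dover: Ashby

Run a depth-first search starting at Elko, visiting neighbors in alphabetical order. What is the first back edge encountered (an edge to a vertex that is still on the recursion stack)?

Ione->Lodi

DFS from Elko (visiting neighbors in alphabetical order); mark gray on enter, black on exit:
Elko gray
  Lodi gray
    Clio gray
      Ashby gray
        Fargo gray
        Fargo black
      Ashby black
      Clio→Fargo: Fargo black — skip
      Ione gray
        Ione→Ashby: Ashby black — skip
        Brent gray
          Brent→Ashby: Ashby black — skip
        Brent black
        Ione→Fargo: Fargo black — skip
        Ione→Lodi: Lodi is gray → back edge
First back edge: Ione → Lodi.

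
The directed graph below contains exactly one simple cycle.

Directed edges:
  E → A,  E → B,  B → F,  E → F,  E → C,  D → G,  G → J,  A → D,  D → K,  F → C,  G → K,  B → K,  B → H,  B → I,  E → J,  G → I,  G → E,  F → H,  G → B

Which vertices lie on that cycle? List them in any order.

DFS with gray/black marking from G:
G gray
  J gray
  J black
  B gray
    F gray
      C gray
      C black
      H gray
      H black
    F black
    B→H: H black — skip
    I gray
    I black
    K gray
    K black
  B black
  G→K: K black — skip
  G→I: I black — skip
  E gray
    E→J: J black — skip
    E→B: B black — skip
    A gray
      D gray
        D→G: G is gray → back edge
Back edge closes the cycle G → E → A → D → G; its vertices are {A, D, E, G}.

A, D, E, G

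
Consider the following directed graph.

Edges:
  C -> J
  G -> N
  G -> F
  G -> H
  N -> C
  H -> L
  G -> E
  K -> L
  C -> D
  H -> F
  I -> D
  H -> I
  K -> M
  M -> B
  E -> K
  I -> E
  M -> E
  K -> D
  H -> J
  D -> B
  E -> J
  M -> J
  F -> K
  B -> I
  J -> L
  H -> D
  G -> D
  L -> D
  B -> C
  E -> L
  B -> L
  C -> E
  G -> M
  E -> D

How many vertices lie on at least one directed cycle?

9

A vertex is on a directed cycle iff it belongs to a strongly connected component of size ≥ 2 (or has a self-loop).
The vertices on cycles are {B, C, D, E, I, J, K, L, M} — 9 in total.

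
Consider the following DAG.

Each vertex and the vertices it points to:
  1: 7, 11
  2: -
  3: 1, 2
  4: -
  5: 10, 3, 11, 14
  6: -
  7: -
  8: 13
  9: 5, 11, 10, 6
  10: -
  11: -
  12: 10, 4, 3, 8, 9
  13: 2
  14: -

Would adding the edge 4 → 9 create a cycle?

No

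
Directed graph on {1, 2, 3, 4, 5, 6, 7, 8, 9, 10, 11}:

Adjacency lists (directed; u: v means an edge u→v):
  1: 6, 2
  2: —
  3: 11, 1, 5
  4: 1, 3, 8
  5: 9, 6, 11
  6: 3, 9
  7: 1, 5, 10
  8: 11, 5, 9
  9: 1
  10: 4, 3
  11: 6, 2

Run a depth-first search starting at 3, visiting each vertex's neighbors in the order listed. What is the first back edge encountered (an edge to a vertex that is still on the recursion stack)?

6->3

DFS from 3 (visiting each vertex's neighbors in the order listed); mark gray on enter, black on exit:
3 gray
  11 gray
    6 gray
      6→3: 3 is gray → back edge
First back edge: 6 → 3.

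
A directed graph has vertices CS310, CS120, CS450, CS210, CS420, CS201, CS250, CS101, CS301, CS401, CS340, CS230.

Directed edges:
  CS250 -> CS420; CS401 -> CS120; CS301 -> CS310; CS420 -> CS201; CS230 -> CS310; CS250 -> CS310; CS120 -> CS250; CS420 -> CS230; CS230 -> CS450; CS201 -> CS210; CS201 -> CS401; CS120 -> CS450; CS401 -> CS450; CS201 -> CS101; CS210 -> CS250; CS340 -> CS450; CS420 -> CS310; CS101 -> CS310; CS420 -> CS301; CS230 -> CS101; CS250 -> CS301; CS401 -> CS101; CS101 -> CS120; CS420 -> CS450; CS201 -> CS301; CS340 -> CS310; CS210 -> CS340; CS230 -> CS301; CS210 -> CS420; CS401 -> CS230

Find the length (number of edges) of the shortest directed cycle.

For each vertex v, BFS finds the shortest path from v back to v.
The shortest such closed walk is CS420 → CS201 → CS210 → CS420, length 3.

3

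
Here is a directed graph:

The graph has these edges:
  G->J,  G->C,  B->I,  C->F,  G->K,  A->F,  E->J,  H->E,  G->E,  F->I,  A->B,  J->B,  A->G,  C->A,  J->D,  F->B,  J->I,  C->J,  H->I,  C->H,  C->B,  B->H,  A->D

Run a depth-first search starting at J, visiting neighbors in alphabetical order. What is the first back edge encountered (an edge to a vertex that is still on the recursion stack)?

DFS from J (visiting neighbors in alphabetical order); mark gray on enter, black on exit:
J gray
  B gray
    H gray
      E gray
        E→J: J is gray → back edge
First back edge: E → J.

E->J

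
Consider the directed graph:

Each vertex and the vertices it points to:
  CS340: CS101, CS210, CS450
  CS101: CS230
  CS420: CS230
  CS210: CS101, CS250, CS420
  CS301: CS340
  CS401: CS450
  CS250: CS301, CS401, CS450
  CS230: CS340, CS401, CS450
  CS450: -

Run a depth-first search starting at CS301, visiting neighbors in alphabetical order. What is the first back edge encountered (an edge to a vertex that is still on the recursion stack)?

DFS from CS301 (visiting neighbors in alphabetical order); mark gray on enter, black on exit:
CS301 gray
  CS340 gray
    CS101 gray
      CS230 gray
        CS230→CS340: CS340 is gray → back edge
First back edge: CS230 → CS340.

CS230→CS340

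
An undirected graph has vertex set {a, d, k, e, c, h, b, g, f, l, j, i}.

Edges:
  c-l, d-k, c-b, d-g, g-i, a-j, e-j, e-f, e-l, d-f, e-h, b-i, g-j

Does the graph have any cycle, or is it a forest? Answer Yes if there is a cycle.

Yes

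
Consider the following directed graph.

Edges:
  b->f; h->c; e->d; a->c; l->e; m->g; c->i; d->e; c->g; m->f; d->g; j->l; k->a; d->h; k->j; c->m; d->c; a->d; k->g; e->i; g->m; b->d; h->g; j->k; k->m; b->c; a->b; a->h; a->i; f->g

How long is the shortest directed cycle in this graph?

2

For each vertex v, BFS finds the shortest path from v back to v.
The shortest such closed walk is j → k → j, length 2.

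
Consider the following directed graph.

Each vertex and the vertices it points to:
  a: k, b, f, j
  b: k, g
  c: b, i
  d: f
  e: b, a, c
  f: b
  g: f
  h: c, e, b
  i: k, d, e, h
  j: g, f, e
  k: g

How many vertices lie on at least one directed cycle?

10

A vertex is on a directed cycle iff it belongs to a strongly connected component of size ≥ 2 (or has a self-loop).
The vertices on cycles are {a, b, c, e, f, g, h, i, j, k} — 10 in total.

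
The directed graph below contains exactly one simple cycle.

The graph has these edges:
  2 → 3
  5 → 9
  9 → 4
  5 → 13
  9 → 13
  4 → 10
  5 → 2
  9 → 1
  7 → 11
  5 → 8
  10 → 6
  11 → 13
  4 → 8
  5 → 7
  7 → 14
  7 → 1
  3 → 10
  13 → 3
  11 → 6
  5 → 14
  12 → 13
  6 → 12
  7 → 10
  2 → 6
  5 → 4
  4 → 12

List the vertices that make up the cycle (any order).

DFS with gray/black marking from 10:
10 gray
  6 gray
    12 gray
      13 gray
        3 gray
          3→10: 10 is gray → back edge
Back edge closes the cycle 10 → 6 → 12 → 13 → 3 → 10; its vertices are {3, 6, 10, 12, 13}.

3, 6, 10, 12, 13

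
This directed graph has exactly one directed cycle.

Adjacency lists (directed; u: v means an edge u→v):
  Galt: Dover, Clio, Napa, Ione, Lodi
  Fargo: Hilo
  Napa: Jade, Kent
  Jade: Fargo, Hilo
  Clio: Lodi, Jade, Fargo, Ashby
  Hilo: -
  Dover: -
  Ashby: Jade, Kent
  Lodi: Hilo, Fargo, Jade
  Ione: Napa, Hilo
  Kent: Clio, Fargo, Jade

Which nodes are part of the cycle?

DFS with gray/black marking from Clio:
Clio gray
  Lodi gray
    Hilo gray
    Hilo black
    Fargo gray
      Fargo→Hilo: Hilo black — skip
    Fargo black
    Jade gray
      Jade→Fargo: Fargo black — skip
      Jade→Hilo: Hilo black — skip
    Jade black
  Lodi black
  Clio→Jade: Jade black — skip
  Clio→Fargo: Fargo black — skip
  Ashby gray
    Ashby→Jade: Jade black — skip
    Kent gray
      Kent→Clio: Clio is gray → back edge
Back edge closes the cycle Clio → Ashby → Kent → Clio; its vertices are {Clio, Kent, Ashby}.

Clio, Kent, Ashby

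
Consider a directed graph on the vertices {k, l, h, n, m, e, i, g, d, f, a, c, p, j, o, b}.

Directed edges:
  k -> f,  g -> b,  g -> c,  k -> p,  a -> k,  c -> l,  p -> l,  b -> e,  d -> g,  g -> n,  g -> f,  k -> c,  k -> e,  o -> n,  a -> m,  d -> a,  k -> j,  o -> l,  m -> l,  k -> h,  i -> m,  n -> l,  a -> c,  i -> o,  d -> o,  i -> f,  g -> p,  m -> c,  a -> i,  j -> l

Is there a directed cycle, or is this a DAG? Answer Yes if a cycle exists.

No

DFS with white/gray/black marking, starting from j:
j gray
  l gray
  l black
j black
k gray
  c gray
    c→l: l black — skip
  c black
  k→j: j black — skip
  h gray
  h black
  e gray
  e black
  f gray
  f black
  p gray
    p→l: l black — skip
  p black
k black
n gray
  n→l: l black — skip
n black
m gray
  m→l: l black — skip
  m→c: c black — skip
m black
i gray
  i→f: f black — skip
  i→m: m black — skip
  o gray
    o→n: n black — skip
    o→l: l black — skip
  o black
i black
g gray
  g→f: f black — skip
  g→p: p black — skip
  g→c: c black — skip
  b gray
    b→e: e black — skip
  b black
  g→n: n black — skip
g black
d gray
  d→o: o black — skip
  a gray
    a→c: c black — skip
    a→i: i black — skip
    a→k: k black — skip
    a→m: m black — skip
  a black
  d→g: g black — skip
d black
Every edge goes to a white or black vertex — no back edge, so the graph is acyclic.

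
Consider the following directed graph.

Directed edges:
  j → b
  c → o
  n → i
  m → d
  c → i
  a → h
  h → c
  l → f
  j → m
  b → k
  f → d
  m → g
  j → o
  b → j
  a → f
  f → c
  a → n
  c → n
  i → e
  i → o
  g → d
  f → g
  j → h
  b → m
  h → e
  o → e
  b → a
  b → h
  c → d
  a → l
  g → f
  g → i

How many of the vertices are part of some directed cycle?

A vertex is on a directed cycle iff it belongs to a strongly connected component of size ≥ 2 (or has a self-loop).
The vertices on cycles are {b, f, g, j} — 4 in total.

4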